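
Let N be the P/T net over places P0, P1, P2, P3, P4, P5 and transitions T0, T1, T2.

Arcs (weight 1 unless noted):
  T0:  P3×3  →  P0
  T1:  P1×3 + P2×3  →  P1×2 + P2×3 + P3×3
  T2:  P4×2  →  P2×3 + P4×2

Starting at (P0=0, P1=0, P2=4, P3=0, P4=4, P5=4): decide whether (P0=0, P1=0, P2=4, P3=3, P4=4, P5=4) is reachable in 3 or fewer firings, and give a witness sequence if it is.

depth 0: 1 marking
depth 1: 2 markings reached so far
depth 2: 3 markings reached so far
depth 3: 4 markings reached so far
target is not among the 4 markings reachable within 3 steps

NO — not reachable within 3 firings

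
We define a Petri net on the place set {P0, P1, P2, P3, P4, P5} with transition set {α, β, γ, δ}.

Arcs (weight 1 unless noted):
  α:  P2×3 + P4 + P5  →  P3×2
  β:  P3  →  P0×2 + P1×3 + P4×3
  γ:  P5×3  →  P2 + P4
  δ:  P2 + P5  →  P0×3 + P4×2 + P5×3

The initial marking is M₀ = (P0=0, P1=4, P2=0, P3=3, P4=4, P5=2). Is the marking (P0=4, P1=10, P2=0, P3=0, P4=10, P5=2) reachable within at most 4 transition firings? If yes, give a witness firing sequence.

depth 0: 1 marking
depth 1: 2 markings reached so far
depth 2: 3 markings reached so far
depth 3: 4 markings reached so far
depth 4: 4 markings reached so far
(frontier empty at depth 4; search complete)
target is not among the 4 markings reachable within 4 steps

NO — not reachable within 4 firings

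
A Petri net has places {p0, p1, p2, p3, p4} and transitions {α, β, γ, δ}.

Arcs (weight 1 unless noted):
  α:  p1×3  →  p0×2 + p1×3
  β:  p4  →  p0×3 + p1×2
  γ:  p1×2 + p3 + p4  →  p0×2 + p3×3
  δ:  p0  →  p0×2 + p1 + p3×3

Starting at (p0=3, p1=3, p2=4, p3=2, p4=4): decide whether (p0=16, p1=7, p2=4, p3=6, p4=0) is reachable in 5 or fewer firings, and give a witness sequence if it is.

NO — not reachable within 5 firings

depth 0: 1 marking
depth 1: 5 markings reached so far
depth 2: 14 markings reached so far
depth 3: 32 markings reached so far
depth 4: 62 markings reached so far
depth 5: 105 markings reached so far
target is not among the 105 markings reachable within 5 steps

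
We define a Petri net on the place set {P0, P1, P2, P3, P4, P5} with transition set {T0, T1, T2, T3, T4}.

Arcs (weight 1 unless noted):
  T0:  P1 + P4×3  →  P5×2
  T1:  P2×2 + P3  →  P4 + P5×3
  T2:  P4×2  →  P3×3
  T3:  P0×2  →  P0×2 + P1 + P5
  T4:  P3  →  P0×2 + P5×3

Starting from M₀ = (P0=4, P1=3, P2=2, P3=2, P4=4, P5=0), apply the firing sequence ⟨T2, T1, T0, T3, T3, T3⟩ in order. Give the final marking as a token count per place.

step 1: fire T2:  (P0=4, P1=3, P2=2, P3=2, P4=4, P5=0) → (P0=4, P1=3, P2=2, P3=5, P4=2, P5=0)
step 2: fire T1:  (P0=4, P1=3, P2=2, P3=5, P4=2, P5=0) → (P0=4, P1=3, P2=0, P3=4, P4=3, P5=3)
step 3: fire T0:  (P0=4, P1=3, P2=0, P3=4, P4=3, P5=3) → (P0=4, P1=2, P2=0, P3=4, P4=0, P5=5)
step 4: fire T3:  (P0=4, P1=2, P2=0, P3=4, P4=0, P5=5) → (P0=4, P1=3, P2=0, P3=4, P4=0, P5=6)
step 5: fire T3:  (P0=4, P1=3, P2=0, P3=4, P4=0, P5=6) → (P0=4, P1=4, P2=0, P3=4, P4=0, P5=7)
step 6: fire T3:  (P0=4, P1=4, P2=0, P3=4, P4=0, P5=7) → (P0=4, P1=5, P2=0, P3=4, P4=0, P5=8)

(P0=4, P1=5, P2=0, P3=4, P4=0, P5=8)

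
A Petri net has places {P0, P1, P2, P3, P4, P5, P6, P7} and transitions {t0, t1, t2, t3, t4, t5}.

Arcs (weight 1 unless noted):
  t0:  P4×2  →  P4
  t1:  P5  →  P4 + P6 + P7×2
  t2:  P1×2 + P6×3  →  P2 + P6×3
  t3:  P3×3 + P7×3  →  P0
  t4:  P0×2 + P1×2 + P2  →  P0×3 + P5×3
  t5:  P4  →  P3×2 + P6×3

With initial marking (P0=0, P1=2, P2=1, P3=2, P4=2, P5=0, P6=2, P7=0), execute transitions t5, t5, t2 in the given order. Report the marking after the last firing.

(P0=0, P1=0, P2=2, P3=6, P4=0, P5=0, P6=8, P7=0)

step 1: fire t5:  (P0=0, P1=2, P2=1, P3=2, P4=2, P5=0, P6=2, P7=0) → (P0=0, P1=2, P2=1, P3=4, P4=1, P5=0, P6=5, P7=0)
step 2: fire t5:  (P0=0, P1=2, P2=1, P3=4, P4=1, P5=0, P6=5, P7=0) → (P0=0, P1=2, P2=1, P3=6, P4=0, P5=0, P6=8, P7=0)
step 3: fire t2:  (P0=0, P1=2, P2=1, P3=6, P4=0, P5=0, P6=8, P7=0) → (P0=0, P1=0, P2=2, P3=6, P4=0, P5=0, P6=8, P7=0)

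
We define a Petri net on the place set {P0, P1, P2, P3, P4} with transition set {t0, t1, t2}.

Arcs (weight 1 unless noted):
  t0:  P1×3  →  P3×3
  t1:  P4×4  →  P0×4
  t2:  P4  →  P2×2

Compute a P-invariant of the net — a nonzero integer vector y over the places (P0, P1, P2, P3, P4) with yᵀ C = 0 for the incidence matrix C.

Incidence matrix C (rows=places, cols=transitions):
       t0   t1   t2
   P0   0    4    0
   P1  -3    0    0
   P2   0    0    2
   P3   3    0    0
   P4   0   -4   -1

Candidate y = [0, 1, 0, 1, 0]; check y·C column-wise:
  col t0: 1·-3 + 1·3 = 0
  col t1: 0·4 + 1·0 + 1·0 + 0·-4 = 0
  col t2: 1·0 + 0·2 + 1·0 + 0·-1 = 0

y = (P0:0, P1:1, P2:0, P3:1, P4:0)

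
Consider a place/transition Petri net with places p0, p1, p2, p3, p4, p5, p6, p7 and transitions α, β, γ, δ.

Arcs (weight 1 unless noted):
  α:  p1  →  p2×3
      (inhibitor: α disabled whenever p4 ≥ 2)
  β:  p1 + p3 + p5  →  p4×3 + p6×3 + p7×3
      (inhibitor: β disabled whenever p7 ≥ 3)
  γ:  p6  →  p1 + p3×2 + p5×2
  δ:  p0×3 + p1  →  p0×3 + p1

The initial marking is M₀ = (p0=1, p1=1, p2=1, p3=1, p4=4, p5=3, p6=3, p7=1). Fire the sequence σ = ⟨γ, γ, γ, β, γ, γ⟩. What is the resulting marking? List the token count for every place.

(p0=1, p1=5, p2=1, p3=10, p4=7, p5=12, p6=1, p7=4)

step 1: fire γ:  (p0=1, p1=1, p2=1, p3=1, p4=4, p5=3, p6=3, p7=1) → (p0=1, p1=2, p2=1, p3=3, p4=4, p5=5, p6=2, p7=1)
step 2: fire γ:  (p0=1, p1=2, p2=1, p3=3, p4=4, p5=5, p6=2, p7=1) → (p0=1, p1=3, p2=1, p3=5, p4=4, p5=7, p6=1, p7=1)
step 3: fire γ:  (p0=1, p1=3, p2=1, p3=5, p4=4, p5=7, p6=1, p7=1) → (p0=1, p1=4, p2=1, p3=7, p4=4, p5=9, p6=0, p7=1)
step 4: fire β:  (p0=1, p1=4, p2=1, p3=7, p4=4, p5=9, p6=0, p7=1) → (p0=1, p1=3, p2=1, p3=6, p4=7, p5=8, p6=3, p7=4)
step 5: fire γ:  (p0=1, p1=3, p2=1, p3=6, p4=7, p5=8, p6=3, p7=4) → (p0=1, p1=4, p2=1, p3=8, p4=7, p5=10, p6=2, p7=4)
step 6: fire γ:  (p0=1, p1=4, p2=1, p3=8, p4=7, p5=10, p6=2, p7=4) → (p0=1, p1=5, p2=1, p3=10, p4=7, p5=12, p6=1, p7=4)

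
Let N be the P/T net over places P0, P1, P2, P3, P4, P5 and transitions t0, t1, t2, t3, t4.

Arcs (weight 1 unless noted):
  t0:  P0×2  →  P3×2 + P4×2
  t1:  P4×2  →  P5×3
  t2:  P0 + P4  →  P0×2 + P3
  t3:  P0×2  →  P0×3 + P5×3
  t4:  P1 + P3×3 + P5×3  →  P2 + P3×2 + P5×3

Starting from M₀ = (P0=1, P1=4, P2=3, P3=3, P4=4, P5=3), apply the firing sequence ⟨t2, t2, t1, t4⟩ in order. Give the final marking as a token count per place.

step 1: fire t2:  (P0=1, P1=4, P2=3, P3=3, P4=4, P5=3) → (P0=2, P1=4, P2=3, P3=4, P4=3, P5=3)
step 2: fire t2:  (P0=2, P1=4, P2=3, P3=4, P4=3, P5=3) → (P0=3, P1=4, P2=3, P3=5, P4=2, P5=3)
step 3: fire t1:  (P0=3, P1=4, P2=3, P3=5, P4=2, P5=3) → (P0=3, P1=4, P2=3, P3=5, P4=0, P5=6)
step 4: fire t4:  (P0=3, P1=4, P2=3, P3=5, P4=0, P5=6) → (P0=3, P1=3, P2=4, P3=4, P4=0, P5=6)

(P0=3, P1=3, P2=4, P3=4, P4=0, P5=6)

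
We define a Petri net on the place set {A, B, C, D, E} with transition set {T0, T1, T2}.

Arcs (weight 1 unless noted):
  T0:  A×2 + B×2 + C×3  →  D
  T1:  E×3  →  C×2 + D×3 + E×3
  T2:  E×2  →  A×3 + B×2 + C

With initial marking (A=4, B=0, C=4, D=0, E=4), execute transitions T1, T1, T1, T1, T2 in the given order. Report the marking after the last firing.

step 1: fire T1:  (A=4, B=0, C=4, D=0, E=4) → (A=4, B=0, C=6, D=3, E=4)
step 2: fire T1:  (A=4, B=0, C=6, D=3, E=4) → (A=4, B=0, C=8, D=6, E=4)
step 3: fire T1:  (A=4, B=0, C=8, D=6, E=4) → (A=4, B=0, C=10, D=9, E=4)
step 4: fire T1:  (A=4, B=0, C=10, D=9, E=4) → (A=4, B=0, C=12, D=12, E=4)
step 5: fire T2:  (A=4, B=0, C=12, D=12, E=4) → (A=7, B=2, C=13, D=12, E=2)

(A=7, B=2, C=13, D=12, E=2)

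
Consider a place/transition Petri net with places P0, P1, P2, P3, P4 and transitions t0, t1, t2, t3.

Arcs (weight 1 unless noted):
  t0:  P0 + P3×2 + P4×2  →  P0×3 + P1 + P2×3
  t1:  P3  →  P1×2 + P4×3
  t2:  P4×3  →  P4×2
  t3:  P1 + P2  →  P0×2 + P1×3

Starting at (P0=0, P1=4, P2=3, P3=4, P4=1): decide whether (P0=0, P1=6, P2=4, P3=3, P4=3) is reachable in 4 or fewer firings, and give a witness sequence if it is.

depth 0: 1 marking
depth 1: 3 markings reached so far
depth 2: 7 markings reached so far
depth 3: 15 markings reached so far
depth 4: 27 markings reached so far
target is not among the 27 markings reachable within 4 steps

NO — not reachable within 4 firings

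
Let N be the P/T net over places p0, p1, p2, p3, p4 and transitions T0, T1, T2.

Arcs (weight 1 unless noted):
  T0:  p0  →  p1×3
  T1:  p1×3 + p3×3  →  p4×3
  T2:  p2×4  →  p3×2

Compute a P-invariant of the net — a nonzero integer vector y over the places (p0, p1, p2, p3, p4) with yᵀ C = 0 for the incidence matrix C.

y = (p0:6, p1:2, p2:-1, p3:-2, p4:0)

Incidence matrix C (rows=places, cols=transitions):
       T0   T1   T2
   p0  -1    0    0
   p1   3   -3    0
   p2   0    0   -4
   p3   0   -3    2
   p4   0    3    0

Candidate y = [6, 2, -1, -2, 0]; check y·C column-wise:
  col T0: 6·-1 + 2·3 + -1·0 + -2·0 = 0
  col T1: 6·0 + 2·-3 + -1·0 + -2·-3 + 0·3 = 0
  col T2: 6·0 + 2·0 + -1·-4 + -2·2 = 0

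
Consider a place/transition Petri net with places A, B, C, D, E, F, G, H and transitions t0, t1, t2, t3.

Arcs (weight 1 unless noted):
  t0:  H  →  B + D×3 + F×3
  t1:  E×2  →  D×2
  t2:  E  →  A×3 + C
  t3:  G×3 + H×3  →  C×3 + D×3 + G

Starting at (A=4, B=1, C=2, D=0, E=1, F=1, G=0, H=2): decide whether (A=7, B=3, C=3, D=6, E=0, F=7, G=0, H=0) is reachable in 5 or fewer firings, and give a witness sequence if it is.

step 1: fire t0:  (A=4, B=1, C=2, D=0, E=1, F=1, G=0, H=2) → (A=4, B=2, C=2, D=3, E=1, F=4, G=0, H=1)
step 2: fire t0:  (A=4, B=2, C=2, D=3, E=1, F=4, G=0, H=1) → (A=4, B=3, C=2, D=6, E=1, F=7, G=0, H=0)
step 3: fire t2:  (A=4, B=3, C=2, D=6, E=1, F=7, G=0, H=0) → (A=7, B=3, C=3, D=6, E=0, F=7, G=0, H=0)

YES — reachable via ⟨t0, t0, t2⟩ (3 firings)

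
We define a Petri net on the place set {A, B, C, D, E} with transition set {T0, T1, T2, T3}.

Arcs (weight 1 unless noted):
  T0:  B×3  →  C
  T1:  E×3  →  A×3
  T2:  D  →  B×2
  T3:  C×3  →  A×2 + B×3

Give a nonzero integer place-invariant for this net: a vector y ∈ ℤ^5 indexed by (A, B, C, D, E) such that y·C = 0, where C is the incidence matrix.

Incidence matrix C (rows=places, cols=transitions):
       T0   T1   T2   T3
    A   0    3    0    2
    B  -3    0    2    3
    C   1    0    0   -3
    D   0    0   -1    0
    E   0   -3    0    0

Candidate y = [3, 1, 3, 2, 3]; check y·C column-wise:
  col T0: 3·0 + 1·-3 + 3·1 + 2·0 + 3·0 = 0
  col T1: 3·3 + 1·0 + 3·0 + 2·0 + 3·-3 = 0
  col T2: 3·0 + 1·2 + 3·0 + 2·-1 + 3·0 = 0
  col T3: 3·2 + 1·3 + 3·-3 + 2·0 + 3·0 = 0

y = (A:3, B:1, C:3, D:2, E:3)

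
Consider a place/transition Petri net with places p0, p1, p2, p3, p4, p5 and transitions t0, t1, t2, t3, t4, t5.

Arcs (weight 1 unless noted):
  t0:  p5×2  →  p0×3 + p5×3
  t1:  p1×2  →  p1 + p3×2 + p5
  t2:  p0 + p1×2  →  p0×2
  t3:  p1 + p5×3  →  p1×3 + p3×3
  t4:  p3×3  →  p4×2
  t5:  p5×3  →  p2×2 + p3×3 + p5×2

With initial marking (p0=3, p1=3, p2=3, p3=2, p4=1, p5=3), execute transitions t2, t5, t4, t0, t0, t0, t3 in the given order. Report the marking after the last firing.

step 1: fire t2:  (p0=3, p1=3, p2=3, p3=2, p4=1, p5=3) → (p0=4, p1=1, p2=3, p3=2, p4=1, p5=3)
step 2: fire t5:  (p0=4, p1=1, p2=3, p3=2, p4=1, p5=3) → (p0=4, p1=1, p2=5, p3=5, p4=1, p5=2)
step 3: fire t4:  (p0=4, p1=1, p2=5, p3=5, p4=1, p5=2) → (p0=4, p1=1, p2=5, p3=2, p4=3, p5=2)
step 4: fire t0:  (p0=4, p1=1, p2=5, p3=2, p4=3, p5=2) → (p0=7, p1=1, p2=5, p3=2, p4=3, p5=3)
step 5: fire t0:  (p0=7, p1=1, p2=5, p3=2, p4=3, p5=3) → (p0=10, p1=1, p2=5, p3=2, p4=3, p5=4)
step 6: fire t0:  (p0=10, p1=1, p2=5, p3=2, p4=3, p5=4) → (p0=13, p1=1, p2=5, p3=2, p4=3, p5=5)
step 7: fire t3:  (p0=13, p1=1, p2=5, p3=2, p4=3, p5=5) → (p0=13, p1=3, p2=5, p3=5, p4=3, p5=2)

(p0=13, p1=3, p2=5, p3=5, p4=3, p5=2)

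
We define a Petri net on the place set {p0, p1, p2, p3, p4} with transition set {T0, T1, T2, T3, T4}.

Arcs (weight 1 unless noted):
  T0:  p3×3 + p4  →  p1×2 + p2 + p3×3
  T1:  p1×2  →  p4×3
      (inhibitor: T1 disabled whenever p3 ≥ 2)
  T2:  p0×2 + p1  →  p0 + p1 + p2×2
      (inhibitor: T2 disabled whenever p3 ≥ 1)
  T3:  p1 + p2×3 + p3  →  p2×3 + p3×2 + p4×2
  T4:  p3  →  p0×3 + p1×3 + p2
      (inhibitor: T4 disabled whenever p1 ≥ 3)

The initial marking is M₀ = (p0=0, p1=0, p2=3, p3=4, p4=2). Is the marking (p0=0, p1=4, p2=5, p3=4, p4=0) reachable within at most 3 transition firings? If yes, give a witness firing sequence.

step 1: fire T0:  (p0=0, p1=0, p2=3, p3=4, p4=2) → (p0=0, p1=2, p2=4, p3=4, p4=1)
step 2: fire T0:  (p0=0, p1=2, p2=4, p3=4, p4=1) → (p0=0, p1=4, p2=5, p3=4, p4=0)

YES — reachable via ⟨T0, T0⟩ (2 firings)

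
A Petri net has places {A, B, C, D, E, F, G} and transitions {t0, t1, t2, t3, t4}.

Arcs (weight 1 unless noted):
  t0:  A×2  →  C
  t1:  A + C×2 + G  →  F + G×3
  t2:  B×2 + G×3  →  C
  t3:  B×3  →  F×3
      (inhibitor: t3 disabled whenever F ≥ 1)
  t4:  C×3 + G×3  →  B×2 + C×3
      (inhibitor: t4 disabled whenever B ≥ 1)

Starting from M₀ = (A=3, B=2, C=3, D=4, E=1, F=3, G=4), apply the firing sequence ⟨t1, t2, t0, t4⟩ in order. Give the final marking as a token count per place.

(A=0, B=2, C=3, D=4, E=1, F=4, G=0)

step 1: fire t1:  (A=3, B=2, C=3, D=4, E=1, F=3, G=4) → (A=2, B=2, C=1, D=4, E=1, F=4, G=6)
step 2: fire t2:  (A=2, B=2, C=1, D=4, E=1, F=4, G=6) → (A=2, B=0, C=2, D=4, E=1, F=4, G=3)
step 3: fire t0:  (A=2, B=0, C=2, D=4, E=1, F=4, G=3) → (A=0, B=0, C=3, D=4, E=1, F=4, G=3)
step 4: fire t4:  (A=0, B=0, C=3, D=4, E=1, F=4, G=3) → (A=0, B=2, C=3, D=4, E=1, F=4, G=0)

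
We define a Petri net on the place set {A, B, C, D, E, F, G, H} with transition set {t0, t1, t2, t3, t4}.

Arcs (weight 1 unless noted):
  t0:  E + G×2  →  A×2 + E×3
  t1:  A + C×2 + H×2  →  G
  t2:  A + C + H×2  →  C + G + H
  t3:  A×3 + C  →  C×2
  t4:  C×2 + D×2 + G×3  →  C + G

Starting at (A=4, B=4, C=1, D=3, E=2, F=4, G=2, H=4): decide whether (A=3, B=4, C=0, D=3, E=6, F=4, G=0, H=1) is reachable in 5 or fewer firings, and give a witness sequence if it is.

step 1: fire t0:  (A=4, B=4, C=1, D=3, E=2, F=4, G=2, H=4) → (A=6, B=4, C=1, D=3, E=4, F=4, G=0, H=4)
step 2: fire t2:  (A=6, B=4, C=1, D=3, E=4, F=4, G=0, H=4) → (A=5, B=4, C=1, D=3, E=4, F=4, G=1, H=3)
step 3: fire t3:  (A=5, B=4, C=1, D=3, E=4, F=4, G=1, H=3) → (A=2, B=4, C=2, D=3, E=4, F=4, G=1, H=3)
step 4: fire t1:  (A=2, B=4, C=2, D=3, E=4, F=4, G=1, H=3) → (A=1, B=4, C=0, D=3, E=4, F=4, G=2, H=1)
step 5: fire t0:  (A=1, B=4, C=0, D=3, E=4, F=4, G=2, H=1) → (A=3, B=4, C=0, D=3, E=6, F=4, G=0, H=1)

YES — reachable via ⟨t0, t2, t3, t1, t0⟩ (5 firings)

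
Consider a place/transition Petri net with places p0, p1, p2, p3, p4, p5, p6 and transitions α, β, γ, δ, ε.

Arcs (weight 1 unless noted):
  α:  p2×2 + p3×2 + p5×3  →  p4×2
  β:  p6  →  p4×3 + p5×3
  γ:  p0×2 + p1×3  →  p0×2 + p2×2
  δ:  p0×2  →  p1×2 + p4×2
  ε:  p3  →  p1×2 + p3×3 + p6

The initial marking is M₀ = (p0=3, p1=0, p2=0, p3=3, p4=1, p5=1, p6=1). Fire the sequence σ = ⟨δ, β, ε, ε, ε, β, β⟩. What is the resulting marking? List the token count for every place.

(p0=1, p1=8, p2=0, p3=9, p4=12, p5=10, p6=1)

step 1: fire δ:  (p0=3, p1=0, p2=0, p3=3, p4=1, p5=1, p6=1) → (p0=1, p1=2, p2=0, p3=3, p4=3, p5=1, p6=1)
step 2: fire β:  (p0=1, p1=2, p2=0, p3=3, p4=3, p5=1, p6=1) → (p0=1, p1=2, p2=0, p3=3, p4=6, p5=4, p6=0)
step 3: fire ε:  (p0=1, p1=2, p2=0, p3=3, p4=6, p5=4, p6=0) → (p0=1, p1=4, p2=0, p3=5, p4=6, p5=4, p6=1)
step 4: fire ε:  (p0=1, p1=4, p2=0, p3=5, p4=6, p5=4, p6=1) → (p0=1, p1=6, p2=0, p3=7, p4=6, p5=4, p6=2)
step 5: fire ε:  (p0=1, p1=6, p2=0, p3=7, p4=6, p5=4, p6=2) → (p0=1, p1=8, p2=0, p3=9, p4=6, p5=4, p6=3)
step 6: fire β:  (p0=1, p1=8, p2=0, p3=9, p4=6, p5=4, p6=3) → (p0=1, p1=8, p2=0, p3=9, p4=9, p5=7, p6=2)
step 7: fire β:  (p0=1, p1=8, p2=0, p3=9, p4=9, p5=7, p6=2) → (p0=1, p1=8, p2=0, p3=9, p4=12, p5=10, p6=1)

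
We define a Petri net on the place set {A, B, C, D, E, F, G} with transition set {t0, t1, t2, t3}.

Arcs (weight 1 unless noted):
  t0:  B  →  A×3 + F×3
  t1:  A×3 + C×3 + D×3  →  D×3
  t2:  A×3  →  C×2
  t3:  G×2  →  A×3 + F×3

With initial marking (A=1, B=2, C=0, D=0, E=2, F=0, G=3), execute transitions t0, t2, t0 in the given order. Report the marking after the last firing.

(A=4, B=0, C=2, D=0, E=2, F=6, G=3)

step 1: fire t0:  (A=1, B=2, C=0, D=0, E=2, F=0, G=3) → (A=4, B=1, C=0, D=0, E=2, F=3, G=3)
step 2: fire t2:  (A=4, B=1, C=0, D=0, E=2, F=3, G=3) → (A=1, B=1, C=2, D=0, E=2, F=3, G=3)
step 3: fire t0:  (A=1, B=1, C=2, D=0, E=2, F=3, G=3) → (A=4, B=0, C=2, D=0, E=2, F=6, G=3)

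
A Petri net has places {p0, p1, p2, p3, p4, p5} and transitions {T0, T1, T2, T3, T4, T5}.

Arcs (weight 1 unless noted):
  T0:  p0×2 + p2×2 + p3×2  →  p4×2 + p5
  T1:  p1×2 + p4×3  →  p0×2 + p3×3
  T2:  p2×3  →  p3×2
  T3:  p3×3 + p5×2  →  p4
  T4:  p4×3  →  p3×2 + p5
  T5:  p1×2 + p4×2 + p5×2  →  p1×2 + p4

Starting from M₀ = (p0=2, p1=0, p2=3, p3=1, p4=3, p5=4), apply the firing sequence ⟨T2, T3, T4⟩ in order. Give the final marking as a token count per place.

step 1: fire T2:  (p0=2, p1=0, p2=3, p3=1, p4=3, p5=4) → (p0=2, p1=0, p2=0, p3=3, p4=3, p5=4)
step 2: fire T3:  (p0=2, p1=0, p2=0, p3=3, p4=3, p5=4) → (p0=2, p1=0, p2=0, p3=0, p4=4, p5=2)
step 3: fire T4:  (p0=2, p1=0, p2=0, p3=0, p4=4, p5=2) → (p0=2, p1=0, p2=0, p3=2, p4=1, p5=3)

(p0=2, p1=0, p2=0, p3=2, p4=1, p5=3)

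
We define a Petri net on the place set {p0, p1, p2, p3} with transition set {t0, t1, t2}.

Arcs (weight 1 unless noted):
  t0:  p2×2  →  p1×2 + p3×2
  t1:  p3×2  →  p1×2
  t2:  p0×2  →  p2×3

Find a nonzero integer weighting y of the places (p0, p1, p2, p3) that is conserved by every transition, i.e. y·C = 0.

y = (p0:3, p1:1, p2:2, p3:1)

Incidence matrix C (rows=places, cols=transitions):
       t0   t1   t2
   p0   0    0   -2
   p1   2    2    0
   p2  -2    0    3
   p3   2   -2    0

Candidate y = [3, 1, 2, 1]; check y·C column-wise:
  col t0: 3·0 + 1·2 + 2·-2 + 1·2 = 0
  col t1: 3·0 + 1·2 + 2·0 + 1·-2 = 0
  col t2: 3·-2 + 1·0 + 2·3 + 1·0 = 0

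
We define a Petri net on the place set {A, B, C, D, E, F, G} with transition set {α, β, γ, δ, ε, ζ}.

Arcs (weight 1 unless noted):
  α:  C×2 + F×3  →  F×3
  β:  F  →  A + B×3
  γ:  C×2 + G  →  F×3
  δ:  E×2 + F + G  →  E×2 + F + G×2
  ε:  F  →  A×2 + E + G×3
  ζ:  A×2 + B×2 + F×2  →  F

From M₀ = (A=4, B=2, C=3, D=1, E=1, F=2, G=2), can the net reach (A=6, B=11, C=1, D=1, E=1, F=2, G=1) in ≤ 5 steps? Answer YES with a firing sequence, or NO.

depth 0: 1 marking
depth 1: 5 markings reached so far
depth 2: 14 markings reached so far
depth 3: 23 markings reached so far
depth 4: 38 markings reached so far
depth 5: 61 markings reached so far
target is not among the 61 markings reachable within 5 steps

NO — not reachable within 5 firings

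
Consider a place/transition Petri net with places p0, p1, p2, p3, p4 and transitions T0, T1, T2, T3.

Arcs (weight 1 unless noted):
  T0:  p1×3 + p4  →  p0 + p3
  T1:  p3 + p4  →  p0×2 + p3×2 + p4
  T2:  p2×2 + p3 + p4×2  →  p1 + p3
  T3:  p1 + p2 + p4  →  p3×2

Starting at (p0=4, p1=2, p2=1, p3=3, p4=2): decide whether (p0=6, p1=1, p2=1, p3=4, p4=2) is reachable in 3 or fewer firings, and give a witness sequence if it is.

NO — not reachable within 3 firings

depth 0: 1 marking
depth 1: 3 markings reached so far
depth 2: 5 markings reached so far
depth 3: 7 markings reached so far
target is not among the 7 markings reachable within 3 steps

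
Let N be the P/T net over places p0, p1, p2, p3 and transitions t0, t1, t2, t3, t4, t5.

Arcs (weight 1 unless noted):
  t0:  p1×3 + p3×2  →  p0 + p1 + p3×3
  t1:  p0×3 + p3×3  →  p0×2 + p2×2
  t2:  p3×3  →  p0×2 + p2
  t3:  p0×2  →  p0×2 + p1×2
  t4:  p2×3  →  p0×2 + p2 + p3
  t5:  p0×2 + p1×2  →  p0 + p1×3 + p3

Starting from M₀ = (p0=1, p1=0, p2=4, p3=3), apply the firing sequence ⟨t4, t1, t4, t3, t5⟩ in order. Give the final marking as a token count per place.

(p0=3, p1=3, p2=2, p3=3)

step 1: fire t4:  (p0=1, p1=0, p2=4, p3=3) → (p0=3, p1=0, p2=2, p3=4)
step 2: fire t1:  (p0=3, p1=0, p2=2, p3=4) → (p0=2, p1=0, p2=4, p3=1)
step 3: fire t4:  (p0=2, p1=0, p2=4, p3=1) → (p0=4, p1=0, p2=2, p3=2)
step 4: fire t3:  (p0=4, p1=0, p2=2, p3=2) → (p0=4, p1=2, p2=2, p3=2)
step 5: fire t5:  (p0=4, p1=2, p2=2, p3=2) → (p0=3, p1=3, p2=2, p3=3)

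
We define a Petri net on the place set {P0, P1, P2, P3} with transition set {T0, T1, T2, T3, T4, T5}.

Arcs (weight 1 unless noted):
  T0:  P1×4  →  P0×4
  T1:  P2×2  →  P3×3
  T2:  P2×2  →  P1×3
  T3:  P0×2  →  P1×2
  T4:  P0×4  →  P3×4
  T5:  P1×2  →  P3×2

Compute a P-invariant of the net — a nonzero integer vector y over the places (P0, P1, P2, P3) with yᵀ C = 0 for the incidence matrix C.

y = (P0:2, P1:2, P2:3, P3:2)

Incidence matrix C (rows=places, cols=transitions):
       T0   T1   T2   T3   T4   T5
   P0   4    0    0   -2   -4    0
   P1  -4    0    3    2    0   -2
   P2   0   -2   -2    0    0    0
   P3   0    3    0    0    4    2

Candidate y = [2, 2, 3, 2]; check y·C column-wise:
  col T0: 2·4 + 2·-4 + 3·0 + 2·0 = 0
  col T1: 2·0 + 2·0 + 3·-2 + 2·3 = 0
  col T2: 2·0 + 2·3 + 3·-2 + 2·0 = 0
  col T3: 2·-2 + 2·2 + 3·0 + 2·0 = 0
  col T4: 2·-4 + 2·0 + 3·0 + 2·4 = 0
  col T5: 2·0 + 2·-2 + 3·0 + 2·2 = 0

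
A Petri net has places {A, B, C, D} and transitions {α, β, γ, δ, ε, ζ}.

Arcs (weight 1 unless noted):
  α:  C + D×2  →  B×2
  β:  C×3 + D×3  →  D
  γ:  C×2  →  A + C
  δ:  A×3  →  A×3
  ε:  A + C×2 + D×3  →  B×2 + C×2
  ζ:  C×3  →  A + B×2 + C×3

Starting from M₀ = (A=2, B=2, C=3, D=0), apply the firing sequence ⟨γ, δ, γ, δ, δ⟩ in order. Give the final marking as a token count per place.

step 1: fire γ:  (A=2, B=2, C=3, D=0) → (A=3, B=2, C=2, D=0)
step 2: fire δ:  (A=3, B=2, C=2, D=0) → (A=3, B=2, C=2, D=0)
step 3: fire γ:  (A=3, B=2, C=2, D=0) → (A=4, B=2, C=1, D=0)
step 4: fire δ:  (A=4, B=2, C=1, D=0) → (A=4, B=2, C=1, D=0)
step 5: fire δ:  (A=4, B=2, C=1, D=0) → (A=4, B=2, C=1, D=0)

(A=4, B=2, C=1, D=0)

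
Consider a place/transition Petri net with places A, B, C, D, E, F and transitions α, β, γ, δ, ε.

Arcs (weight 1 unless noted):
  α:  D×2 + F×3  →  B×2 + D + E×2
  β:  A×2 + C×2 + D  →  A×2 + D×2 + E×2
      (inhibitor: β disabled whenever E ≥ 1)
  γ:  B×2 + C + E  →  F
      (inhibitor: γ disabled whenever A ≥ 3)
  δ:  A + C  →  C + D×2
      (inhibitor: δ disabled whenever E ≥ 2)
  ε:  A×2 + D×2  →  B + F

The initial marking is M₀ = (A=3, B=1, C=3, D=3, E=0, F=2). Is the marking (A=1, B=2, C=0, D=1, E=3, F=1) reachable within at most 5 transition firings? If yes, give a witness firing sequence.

step 1: fire β:  (A=3, B=1, C=3, D=3, E=0, F=2) → (A=3, B=1, C=1, D=4, E=2, F=2)
step 2: fire ε:  (A=3, B=1, C=1, D=4, E=2, F=2) → (A=1, B=2, C=1, D=2, E=2, F=3)
step 3: fire α:  (A=1, B=2, C=1, D=2, E=2, F=3) → (A=1, B=4, C=1, D=1, E=4, F=0)
step 4: fire γ:  (A=1, B=4, C=1, D=1, E=4, F=0) → (A=1, B=2, C=0, D=1, E=3, F=1)

YES — reachable via ⟨β, ε, α, γ⟩ (4 firings)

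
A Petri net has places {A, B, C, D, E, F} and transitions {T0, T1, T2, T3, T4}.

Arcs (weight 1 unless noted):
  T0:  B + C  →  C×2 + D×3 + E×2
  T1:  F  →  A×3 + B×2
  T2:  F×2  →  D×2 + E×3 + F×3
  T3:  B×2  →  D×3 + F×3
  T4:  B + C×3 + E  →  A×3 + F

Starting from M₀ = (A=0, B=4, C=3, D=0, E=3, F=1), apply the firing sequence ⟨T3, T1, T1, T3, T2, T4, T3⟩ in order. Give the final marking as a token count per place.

step 1: fire T3:  (A=0, B=4, C=3, D=0, E=3, F=1) → (A=0, B=2, C=3, D=3, E=3, F=4)
step 2: fire T1:  (A=0, B=2, C=3, D=3, E=3, F=4) → (A=3, B=4, C=3, D=3, E=3, F=3)
step 3: fire T1:  (A=3, B=4, C=3, D=3, E=3, F=3) → (A=6, B=6, C=3, D=3, E=3, F=2)
step 4: fire T3:  (A=6, B=6, C=3, D=3, E=3, F=2) → (A=6, B=4, C=3, D=6, E=3, F=5)
step 5: fire T2:  (A=6, B=4, C=3, D=6, E=3, F=5) → (A=6, B=4, C=3, D=8, E=6, F=6)
step 6: fire T4:  (A=6, B=4, C=3, D=8, E=6, F=6) → (A=9, B=3, C=0, D=8, E=5, F=7)
step 7: fire T3:  (A=9, B=3, C=0, D=8, E=5, F=7) → (A=9, B=1, C=0, D=11, E=5, F=10)

(A=9, B=1, C=0, D=11, E=5, F=10)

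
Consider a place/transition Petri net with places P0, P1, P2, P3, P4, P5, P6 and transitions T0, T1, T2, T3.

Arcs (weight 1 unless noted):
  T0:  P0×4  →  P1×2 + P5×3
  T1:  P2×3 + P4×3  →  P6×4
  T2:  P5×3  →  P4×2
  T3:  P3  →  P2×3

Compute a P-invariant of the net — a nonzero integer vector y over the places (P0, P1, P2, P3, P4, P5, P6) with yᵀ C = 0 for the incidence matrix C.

y = (P0:1, P1:2, P2:0, P3:0, P4:0, P5:0, P6:0)

Incidence matrix C (rows=places, cols=transitions):
       T0   T1   T2   T3
   P0  -4    0    0    0
   P1   2    0    0    0
   P2   0   -3    0    3
   P3   0    0    0   -1
   P4   0   -3    2    0
   P5   3    0   -3    0
   P6   0    4    0    0

Candidate y = [1, 2, 0, 0, 0, 0, 0]; check y·C column-wise:
  col T0: 1·-4 + 2·2 + 0·3 = 0
  col T1: 1·0 + 2·0 + 0·-3 + 0·-3 + 0·4 = 0
  col T2: 1·0 + 2·0 + 0·2 + 0·-3 = 0
  col T3: 1·0 + 2·0 + 0·3 + 0·-1 = 0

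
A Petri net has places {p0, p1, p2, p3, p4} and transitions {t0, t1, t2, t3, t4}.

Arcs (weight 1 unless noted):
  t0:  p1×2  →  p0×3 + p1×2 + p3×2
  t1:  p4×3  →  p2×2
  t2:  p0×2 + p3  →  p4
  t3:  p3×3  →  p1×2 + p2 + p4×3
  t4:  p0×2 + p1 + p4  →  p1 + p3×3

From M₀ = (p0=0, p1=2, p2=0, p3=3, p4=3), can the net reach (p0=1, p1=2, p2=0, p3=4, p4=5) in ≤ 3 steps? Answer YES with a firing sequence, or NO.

NO — not reachable within 3 firings

depth 0: 1 marking
depth 1: 4 markings reached so far
depth 2: 10 markings reached so far
depth 3: 20 markings reached so far
target is not among the 20 markings reachable within 3 steps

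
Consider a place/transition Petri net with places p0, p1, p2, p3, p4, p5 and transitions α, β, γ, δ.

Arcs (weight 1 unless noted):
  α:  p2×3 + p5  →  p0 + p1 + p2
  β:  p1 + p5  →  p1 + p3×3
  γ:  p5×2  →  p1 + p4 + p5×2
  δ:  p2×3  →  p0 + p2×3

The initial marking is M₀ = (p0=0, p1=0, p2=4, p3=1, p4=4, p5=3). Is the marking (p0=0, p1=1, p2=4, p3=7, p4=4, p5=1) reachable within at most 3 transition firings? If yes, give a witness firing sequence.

depth 0: 1 marking
depth 1: 4 markings reached so far
depth 2: 11 markings reached so far
depth 3: 24 markings reached so far
target is not among the 24 markings reachable within 3 steps

NO — not reachable within 3 firings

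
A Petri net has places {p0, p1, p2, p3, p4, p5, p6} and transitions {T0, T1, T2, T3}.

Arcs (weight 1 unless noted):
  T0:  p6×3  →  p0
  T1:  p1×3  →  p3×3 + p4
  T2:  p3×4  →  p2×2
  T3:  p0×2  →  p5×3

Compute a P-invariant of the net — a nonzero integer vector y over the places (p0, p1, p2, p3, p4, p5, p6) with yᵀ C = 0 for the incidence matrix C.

Incidence matrix C (rows=places, cols=transitions):
       T0   T1   T2   T3
   p0   1    0    0   -2
   p1   0   -3    0    0
   p2   0    0    2    0
   p3   0    3   -4    0
   p4   0    1    0    0
   p5   0    0    0    3
   p6  -3    0    0    0

Candidate y = [0, 1, 2, 1, 0, 0, 0]; check y·C column-wise:
  col T0: 0·1 + 1·0 + 2·0 + 1·0 + 0·-3 = 0
  col T1: 1·-3 + 2·0 + 1·3 + 0·1 = 0
  col T2: 1·0 + 2·2 + 1·-4 = 0
  col T3: 0·-2 + 1·0 + 2·0 + 1·0 + 0·3 = 0

y = (p0:0, p1:1, p2:2, p3:1, p4:0, p5:0, p6:0)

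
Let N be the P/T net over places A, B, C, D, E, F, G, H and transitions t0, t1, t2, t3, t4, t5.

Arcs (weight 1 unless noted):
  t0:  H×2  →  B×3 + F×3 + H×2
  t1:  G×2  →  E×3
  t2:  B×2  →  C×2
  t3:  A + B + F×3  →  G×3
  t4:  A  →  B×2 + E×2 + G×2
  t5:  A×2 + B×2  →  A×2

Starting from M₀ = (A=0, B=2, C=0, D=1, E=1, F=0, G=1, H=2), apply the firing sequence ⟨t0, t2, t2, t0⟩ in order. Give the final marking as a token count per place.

(A=0, B=4, C=4, D=1, E=1, F=6, G=1, H=2)

step 1: fire t0:  (A=0, B=2, C=0, D=1, E=1, F=0, G=1, H=2) → (A=0, B=5, C=0, D=1, E=1, F=3, G=1, H=2)
step 2: fire t2:  (A=0, B=5, C=0, D=1, E=1, F=3, G=1, H=2) → (A=0, B=3, C=2, D=1, E=1, F=3, G=1, H=2)
step 3: fire t2:  (A=0, B=3, C=2, D=1, E=1, F=3, G=1, H=2) → (A=0, B=1, C=4, D=1, E=1, F=3, G=1, H=2)
step 4: fire t0:  (A=0, B=1, C=4, D=1, E=1, F=3, G=1, H=2) → (A=0, B=4, C=4, D=1, E=1, F=6, G=1, H=2)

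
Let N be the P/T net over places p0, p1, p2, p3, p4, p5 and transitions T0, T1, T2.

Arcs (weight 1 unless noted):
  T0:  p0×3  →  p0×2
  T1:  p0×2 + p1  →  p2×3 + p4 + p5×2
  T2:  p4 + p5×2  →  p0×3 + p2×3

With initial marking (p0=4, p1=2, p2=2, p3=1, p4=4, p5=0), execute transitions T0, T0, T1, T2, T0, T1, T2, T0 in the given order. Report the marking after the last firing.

step 1: fire T0:  (p0=4, p1=2, p2=2, p3=1, p4=4, p5=0) → (p0=3, p1=2, p2=2, p3=1, p4=4, p5=0)
step 2: fire T0:  (p0=3, p1=2, p2=2, p3=1, p4=4, p5=0) → (p0=2, p1=2, p2=2, p3=1, p4=4, p5=0)
step 3: fire T1:  (p0=2, p1=2, p2=2, p3=1, p4=4, p5=0) → (p0=0, p1=1, p2=5, p3=1, p4=5, p5=2)
step 4: fire T2:  (p0=0, p1=1, p2=5, p3=1, p4=5, p5=2) → (p0=3, p1=1, p2=8, p3=1, p4=4, p5=0)
step 5: fire T0:  (p0=3, p1=1, p2=8, p3=1, p4=4, p5=0) → (p0=2, p1=1, p2=8, p3=1, p4=4, p5=0)
step 6: fire T1:  (p0=2, p1=1, p2=8, p3=1, p4=4, p5=0) → (p0=0, p1=0, p2=11, p3=1, p4=5, p5=2)
step 7: fire T2:  (p0=0, p1=0, p2=11, p3=1, p4=5, p5=2) → (p0=3, p1=0, p2=14, p3=1, p4=4, p5=0)
step 8: fire T0:  (p0=3, p1=0, p2=14, p3=1, p4=4, p5=0) → (p0=2, p1=0, p2=14, p3=1, p4=4, p5=0)

(p0=2, p1=0, p2=14, p3=1, p4=4, p5=0)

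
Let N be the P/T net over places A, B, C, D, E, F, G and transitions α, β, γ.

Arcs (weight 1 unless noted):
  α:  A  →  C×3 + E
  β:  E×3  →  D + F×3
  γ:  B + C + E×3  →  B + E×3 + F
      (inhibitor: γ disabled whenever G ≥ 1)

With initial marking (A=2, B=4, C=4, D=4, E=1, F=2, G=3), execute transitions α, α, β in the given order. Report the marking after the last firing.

(A=0, B=4, C=10, D=5, E=0, F=5, G=3)

step 1: fire α:  (A=2, B=4, C=4, D=4, E=1, F=2, G=3) → (A=1, B=4, C=7, D=4, E=2, F=2, G=3)
step 2: fire α:  (A=1, B=4, C=7, D=4, E=2, F=2, G=3) → (A=0, B=4, C=10, D=4, E=3, F=2, G=3)
step 3: fire β:  (A=0, B=4, C=10, D=4, E=3, F=2, G=3) → (A=0, B=4, C=10, D=5, E=0, F=5, G=3)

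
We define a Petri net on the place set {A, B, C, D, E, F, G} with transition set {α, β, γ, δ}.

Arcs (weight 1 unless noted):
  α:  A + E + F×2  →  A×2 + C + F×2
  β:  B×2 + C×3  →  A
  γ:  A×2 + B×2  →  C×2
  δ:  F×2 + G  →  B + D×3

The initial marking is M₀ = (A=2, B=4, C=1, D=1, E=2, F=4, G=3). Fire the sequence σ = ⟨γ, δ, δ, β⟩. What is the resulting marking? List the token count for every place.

step 1: fire γ:  (A=2, B=4, C=1, D=1, E=2, F=4, G=3) → (A=0, B=2, C=3, D=1, E=2, F=4, G=3)
step 2: fire δ:  (A=0, B=2, C=3, D=1, E=2, F=4, G=3) → (A=0, B=3, C=3, D=4, E=2, F=2, G=2)
step 3: fire δ:  (A=0, B=3, C=3, D=4, E=2, F=2, G=2) → (A=0, B=4, C=3, D=7, E=2, F=0, G=1)
step 4: fire β:  (A=0, B=4, C=3, D=7, E=2, F=0, G=1) → (A=1, B=2, C=0, D=7, E=2, F=0, G=1)

(A=1, B=2, C=0, D=7, E=2, F=0, G=1)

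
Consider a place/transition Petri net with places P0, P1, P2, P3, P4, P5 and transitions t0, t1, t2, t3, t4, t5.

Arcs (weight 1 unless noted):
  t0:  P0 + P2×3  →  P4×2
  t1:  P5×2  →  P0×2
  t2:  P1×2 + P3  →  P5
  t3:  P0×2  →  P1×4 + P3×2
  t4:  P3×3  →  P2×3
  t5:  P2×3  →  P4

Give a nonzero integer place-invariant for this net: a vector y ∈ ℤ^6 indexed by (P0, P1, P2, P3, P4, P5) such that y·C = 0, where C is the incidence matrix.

Incidence matrix C (rows=places, cols=transitions):
       t0   t1   t2   t3   t4   t5
   P0  -1    2    0   -2    0    0
   P1   0    0   -2    4    0    0
   P2  -3    0    0    0    3   -3
   P3   0    0   -1    2   -3    0
   P4   2    0    0    0    0    1
   P5   0   -2    1    0    0    0

Candidate y = [3, 1, 1, 1, 3, 3]; check y·C column-wise:
  col t0: 3·-1 + 1·0 + 1·-3 + 1·0 + 3·2 + 3·0 = 0
  col t1: 3·2 + 1·0 + 1·0 + 1·0 + 3·0 + 3·-2 = 0
  col t2: 3·0 + 1·-2 + 1·0 + 1·-1 + 3·0 + 3·1 = 0
  col t3: 3·-2 + 1·4 + 1·0 + 1·2 + 3·0 + 3·0 = 0
  col t4: 3·0 + 1·0 + 1·3 + 1·-3 + 3·0 + 3·0 = 0
  col t5: 3·0 + 1·0 + 1·-3 + 1·0 + 3·1 + 3·0 = 0

y = (P0:3, P1:1, P2:1, P3:1, P4:3, P5:3)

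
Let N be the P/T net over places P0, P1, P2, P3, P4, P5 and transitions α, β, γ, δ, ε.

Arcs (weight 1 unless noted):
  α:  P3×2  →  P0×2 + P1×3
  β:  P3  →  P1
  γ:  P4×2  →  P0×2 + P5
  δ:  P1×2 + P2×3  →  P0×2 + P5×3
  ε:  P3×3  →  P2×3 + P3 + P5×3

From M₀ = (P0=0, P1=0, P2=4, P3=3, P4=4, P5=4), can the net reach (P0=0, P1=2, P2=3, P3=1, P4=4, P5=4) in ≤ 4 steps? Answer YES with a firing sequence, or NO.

depth 0: 1 marking
depth 1: 5 markings reached so far
depth 2: 13 markings reached so far
depth 3: 23 markings reached so far
depth 4: 31 markings reached so far
target is not among the 31 markings reachable within 4 steps

NO — not reachable within 4 firings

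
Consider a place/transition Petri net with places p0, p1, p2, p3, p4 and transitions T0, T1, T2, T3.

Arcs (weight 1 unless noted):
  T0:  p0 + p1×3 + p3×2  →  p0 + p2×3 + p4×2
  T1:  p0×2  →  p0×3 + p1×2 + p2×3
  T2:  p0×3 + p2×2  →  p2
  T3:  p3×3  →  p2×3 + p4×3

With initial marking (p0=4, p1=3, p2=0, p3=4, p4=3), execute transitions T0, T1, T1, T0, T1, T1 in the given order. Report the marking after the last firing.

(p0=8, p1=5, p2=18, p3=0, p4=7)

step 1: fire T0:  (p0=4, p1=3, p2=0, p3=4, p4=3) → (p0=4, p1=0, p2=3, p3=2, p4=5)
step 2: fire T1:  (p0=4, p1=0, p2=3, p3=2, p4=5) → (p0=5, p1=2, p2=6, p3=2, p4=5)
step 3: fire T1:  (p0=5, p1=2, p2=6, p3=2, p4=5) → (p0=6, p1=4, p2=9, p3=2, p4=5)
step 4: fire T0:  (p0=6, p1=4, p2=9, p3=2, p4=5) → (p0=6, p1=1, p2=12, p3=0, p4=7)
step 5: fire T1:  (p0=6, p1=1, p2=12, p3=0, p4=7) → (p0=7, p1=3, p2=15, p3=0, p4=7)
step 6: fire T1:  (p0=7, p1=3, p2=15, p3=0, p4=7) → (p0=8, p1=5, p2=18, p3=0, p4=7)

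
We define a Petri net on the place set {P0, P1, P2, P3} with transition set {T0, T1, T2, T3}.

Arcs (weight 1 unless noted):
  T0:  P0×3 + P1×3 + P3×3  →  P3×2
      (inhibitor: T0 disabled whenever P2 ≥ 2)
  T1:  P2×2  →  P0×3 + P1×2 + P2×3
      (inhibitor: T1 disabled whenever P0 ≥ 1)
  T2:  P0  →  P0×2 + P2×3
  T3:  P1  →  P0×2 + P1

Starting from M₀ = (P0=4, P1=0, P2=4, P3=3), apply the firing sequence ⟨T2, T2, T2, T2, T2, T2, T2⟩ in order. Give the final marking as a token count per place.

(P0=11, P1=0, P2=25, P3=3)

step 1: fire T2:  (P0=4, P1=0, P2=4, P3=3) → (P0=5, P1=0, P2=7, P3=3)
step 2: fire T2:  (P0=5, P1=0, P2=7, P3=3) → (P0=6, P1=0, P2=10, P3=3)
step 3: fire T2:  (P0=6, P1=0, P2=10, P3=3) → (P0=7, P1=0, P2=13, P3=3)
step 4: fire T2:  (P0=7, P1=0, P2=13, P3=3) → (P0=8, P1=0, P2=16, P3=3)
step 5: fire T2:  (P0=8, P1=0, P2=16, P3=3) → (P0=9, P1=0, P2=19, P3=3)
step 6: fire T2:  (P0=9, P1=0, P2=19, P3=3) → (P0=10, P1=0, P2=22, P3=3)
step 7: fire T2:  (P0=10, P1=0, P2=22, P3=3) → (P0=11, P1=0, P2=25, P3=3)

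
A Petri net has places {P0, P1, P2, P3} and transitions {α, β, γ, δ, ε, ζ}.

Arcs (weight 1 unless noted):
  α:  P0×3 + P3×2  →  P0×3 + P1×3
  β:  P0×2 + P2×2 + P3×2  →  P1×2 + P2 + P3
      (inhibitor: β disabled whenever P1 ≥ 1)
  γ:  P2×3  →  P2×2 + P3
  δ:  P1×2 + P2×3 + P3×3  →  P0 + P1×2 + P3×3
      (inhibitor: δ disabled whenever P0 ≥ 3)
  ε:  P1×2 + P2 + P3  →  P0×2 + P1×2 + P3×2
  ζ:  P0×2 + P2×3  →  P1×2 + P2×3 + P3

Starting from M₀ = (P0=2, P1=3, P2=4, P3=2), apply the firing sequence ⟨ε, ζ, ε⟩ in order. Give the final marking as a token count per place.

(P0=4, P1=5, P2=2, P3=5)

step 1: fire ε:  (P0=2, P1=3, P2=4, P3=2) → (P0=4, P1=3, P2=3, P3=3)
step 2: fire ζ:  (P0=4, P1=3, P2=3, P3=3) → (P0=2, P1=5, P2=3, P3=4)
step 3: fire ε:  (P0=2, P1=5, P2=3, P3=4) → (P0=4, P1=5, P2=2, P3=5)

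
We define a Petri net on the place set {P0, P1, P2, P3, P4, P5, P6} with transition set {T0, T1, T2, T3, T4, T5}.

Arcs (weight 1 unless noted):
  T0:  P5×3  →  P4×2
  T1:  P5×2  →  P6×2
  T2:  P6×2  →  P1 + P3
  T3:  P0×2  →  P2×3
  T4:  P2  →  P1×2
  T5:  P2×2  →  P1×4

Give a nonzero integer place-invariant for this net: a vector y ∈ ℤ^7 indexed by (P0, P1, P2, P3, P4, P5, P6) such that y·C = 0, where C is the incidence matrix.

Incidence matrix C (rows=places, cols=transitions):
       T0   T1   T2   T3   T4   T5
   P0   0    0    0   -2    0    0
   P1   0    0    1    0    2    4
   P2   0    0    0    3   -1   -2
   P3   0    0    1    0    0    0
   P4   2    0    0    0    0    0
   P5  -3   -2    0    0    0    0
   P6   0    2   -2    0    0    0

Candidate y = [3, 1, 2, -1, 0, 0, 0]; check y·C column-wise:
  col T0: 3·0 + 1·0 + 2·0 + -1·0 + 0·2 + 0·-3 = 0
  col T1: 3·0 + 1·0 + 2·0 + -1·0 + 0·-2 + 0·2 = 0
  col T2: 3·0 + 1·1 + 2·0 + -1·1 + 0·-2 = 0
  col T3: 3·-2 + 1·0 + 2·3 + -1·0 = 0
  col T4: 3·0 + 1·2 + 2·-1 + -1·0 = 0
  col T5: 3·0 + 1·4 + 2·-2 + -1·0 = 0

y = (P0:3, P1:1, P2:2, P3:-1, P4:0, P5:0, P6:0)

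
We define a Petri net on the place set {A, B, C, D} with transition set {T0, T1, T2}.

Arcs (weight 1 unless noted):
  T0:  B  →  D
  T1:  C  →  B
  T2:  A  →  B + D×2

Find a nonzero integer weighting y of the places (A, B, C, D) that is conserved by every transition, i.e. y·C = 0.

Incidence matrix C (rows=places, cols=transitions):
       T0   T1   T2
    A   0    0   -1
    B  -1    1    1
    C   0   -1    0
    D   1    0    2

Candidate y = [3, 1, 1, 1]; check y·C column-wise:
  col T0: 3·0 + 1·-1 + 1·0 + 1·1 = 0
  col T1: 3·0 + 1·1 + 1·-1 + 1·0 = 0
  col T2: 3·-1 + 1·1 + 1·0 + 1·2 = 0

y = (A:3, B:1, C:1, D:1)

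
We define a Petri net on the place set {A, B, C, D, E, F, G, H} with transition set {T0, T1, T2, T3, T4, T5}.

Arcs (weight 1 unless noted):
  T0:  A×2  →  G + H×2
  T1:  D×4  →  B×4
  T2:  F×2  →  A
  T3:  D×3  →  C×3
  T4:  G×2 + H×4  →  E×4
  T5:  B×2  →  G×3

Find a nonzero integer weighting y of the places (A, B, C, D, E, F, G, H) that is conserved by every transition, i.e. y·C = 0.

y = (A:2, B:6, C:6, D:6, E:2, F:1, G:4, H:0)

Incidence matrix C (rows=places, cols=transitions):
       T0   T1   T2   T3   T4   T5
    A  -2    0    1    0    0    0
    B   0    4    0    0    0   -2
    C   0    0    0    3    0    0
    D   0   -4    0   -3    0    0
    E   0    0    0    0    4    0
    F   0    0   -2    0    0    0
    G   1    0    0    0   -2    3
    H   2    0    0    0   -4    0

Candidate y = [2, 6, 6, 6, 2, 1, 4, 0]; check y·C column-wise:
  col T0: 2·-2 + 6·0 + 6·0 + 6·0 + 2·0 + 1·0 + 4·1 + 0·2 = 0
  col T1: 2·0 + 6·4 + 6·0 + 6·-4 + 2·0 + 1·0 + 4·0 = 0
  col T2: 2·1 + 6·0 + 6·0 + 6·0 + 2·0 + 1·-2 + 4·0 = 0
  col T3: 2·0 + 6·0 + 6·3 + 6·-3 + 2·0 + 1·0 + 4·0 = 0
  col T4: 2·0 + 6·0 + 6·0 + 6·0 + 2·4 + 1·0 + 4·-2 + 0·-4 = 0
  col T5: 2·0 + 6·-2 + 6·0 + 6·0 + 2·0 + 1·0 + 4·3 = 0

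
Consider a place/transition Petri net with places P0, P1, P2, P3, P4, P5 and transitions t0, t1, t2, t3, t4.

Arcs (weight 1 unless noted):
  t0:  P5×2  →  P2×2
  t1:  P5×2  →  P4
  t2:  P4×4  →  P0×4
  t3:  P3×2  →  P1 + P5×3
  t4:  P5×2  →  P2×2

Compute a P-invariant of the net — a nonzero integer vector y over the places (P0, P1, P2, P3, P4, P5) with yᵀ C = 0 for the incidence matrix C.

y = (P0:0, P1:2, P2:0, P3:1, P4:0, P5:0)

Incidence matrix C (rows=places, cols=transitions):
       t0   t1   t2   t3   t4
   P0   0    0    4    0    0
   P1   0    0    0    1    0
   P2   2    0    0    0    2
   P3   0    0    0   -2    0
   P4   0    1   -4    0    0
   P5  -2   -2    0    3   -2

Candidate y = [0, 2, 0, 1, 0, 0]; check y·C column-wise:
  col t0: 2·0 + 0·2 + 1·0 + 0·-2 = 0
  col t1: 2·0 + 1·0 + 0·1 + 0·-2 = 0
  col t2: 0·4 + 2·0 + 1·0 + 0·-4 = 0
  col t3: 2·1 + 1·-2 + 0·3 = 0
  col t4: 2·0 + 0·2 + 1·0 + 0·-2 = 0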